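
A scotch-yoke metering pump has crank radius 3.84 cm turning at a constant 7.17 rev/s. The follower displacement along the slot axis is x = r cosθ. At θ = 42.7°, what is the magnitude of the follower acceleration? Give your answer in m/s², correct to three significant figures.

57.3

ω = 45.05 rad/s (from 7.17 rev/s).
x = r cosθ ⇒ ẍ = −rω² cosθ (ω constant).
|a| = rω²|cosθ| = 0.0384·(45.05)²·|cos 42.7°| = 57.275 m/s².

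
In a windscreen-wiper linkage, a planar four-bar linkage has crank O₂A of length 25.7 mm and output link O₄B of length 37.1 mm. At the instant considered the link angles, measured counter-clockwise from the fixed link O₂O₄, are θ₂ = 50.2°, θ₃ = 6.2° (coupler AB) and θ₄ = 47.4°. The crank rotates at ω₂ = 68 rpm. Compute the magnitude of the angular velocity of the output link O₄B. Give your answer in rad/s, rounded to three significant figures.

5.20

ω₂ = 7.121 rad/s (from 68 rpm).
Differentiating the loop-closure r₂e^{iθ₂}+r₃e^{iθ₃}=r₁+r₄e^{iθ₄} gives r₂ω₂e^{iθ₂}+r₃ω₃e^{iθ₃}=r₄ω₄e^{iθ₄}.
Eliminating the other unknown: ω₄ = r₂ω₂ sin(θ₂−θ₃) / [r₄ sin(θ₄−θ₃)].
Numerator sine = +0.69466; denominator sine = +0.65869.
Result = 0.0257·7.121·(+0.69466) / (0.0371·(+0.65869)) = +5.2022 rad/s; magnitude 5.2022 rad/s.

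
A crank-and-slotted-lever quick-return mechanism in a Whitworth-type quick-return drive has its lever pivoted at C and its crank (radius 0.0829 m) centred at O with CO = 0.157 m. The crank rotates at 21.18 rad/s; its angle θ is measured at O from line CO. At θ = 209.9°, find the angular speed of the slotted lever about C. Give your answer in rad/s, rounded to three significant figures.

10.4

ω = 21.18 rad/s
Crank pin A relative to C: A = (d + r cosθ, r sinθ); lever angle φ = atan2(r sinθ, d + r cosθ).
Differentiating tanφ: φ̇ = rω(d cosθ + r)/(d² + r² + 2dr cosθ).
d² + r² + 2dr cosθ = |CA|² = 0.00895557 m²;  d cosθ + r = -0.053203 m.
|ω_lever| = |0.0829·21.18·-0.053203| / 0.00895557 = 10.431 rad/s.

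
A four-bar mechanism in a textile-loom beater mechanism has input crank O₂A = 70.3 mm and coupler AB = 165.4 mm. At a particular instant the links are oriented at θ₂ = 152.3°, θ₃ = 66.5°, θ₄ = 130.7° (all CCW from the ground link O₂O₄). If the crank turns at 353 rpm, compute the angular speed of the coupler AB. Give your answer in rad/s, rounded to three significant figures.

6.42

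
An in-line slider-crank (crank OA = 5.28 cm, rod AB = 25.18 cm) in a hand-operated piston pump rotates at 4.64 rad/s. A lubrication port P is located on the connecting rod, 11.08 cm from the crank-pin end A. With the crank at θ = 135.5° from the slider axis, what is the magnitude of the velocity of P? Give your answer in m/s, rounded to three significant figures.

ω = 4.64 rad/s.  Crank-pin speed |V_A| = rω = 0.24499 m/s, perpendicular to OA.
Rod angle: sinφ = −(r/L) sinθ ⇒ φ = -8.452°; ω_rod = −rω cosθ/√(L²−r²sin²θ) = +0.70159 rad/s.
V_P = V_A + ω_rod × AP, with AP = 0.1108 m along the rod.
Components: V_Px = −rω sinθ − a·ω_rod·sinφ = -0.16029 m/s;  V_Py = rω cosθ + a·ω_rod·cosφ = -0.097849 m/s.
|V_P| = √(V_Px² + V_Py²) = 0.1878 m/s.

0.188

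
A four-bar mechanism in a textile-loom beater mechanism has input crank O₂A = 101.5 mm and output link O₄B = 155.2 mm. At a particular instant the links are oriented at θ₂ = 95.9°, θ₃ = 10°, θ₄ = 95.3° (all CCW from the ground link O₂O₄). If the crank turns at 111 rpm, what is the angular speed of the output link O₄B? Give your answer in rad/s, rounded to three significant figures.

7.61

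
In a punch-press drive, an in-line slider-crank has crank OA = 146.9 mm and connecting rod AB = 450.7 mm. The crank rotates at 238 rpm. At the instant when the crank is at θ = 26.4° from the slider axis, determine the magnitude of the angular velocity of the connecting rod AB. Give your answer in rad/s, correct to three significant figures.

7.35

ω = 24.92 rad/s (converted from 238 rpm).
The rod makes angle φ with the slider axis where L sinφ = r sinθ; differentiating, L cosφ·φ̇ = r ω cosθ.
L cosφ = √(L² − r² sin²θ) = 0.44594 m.
|ω_rod| = r ω |cosθ| / √(L² − r² sin²θ) = 0.1469·24.92·0.89571/0.44594 = 7.3539 rad/s.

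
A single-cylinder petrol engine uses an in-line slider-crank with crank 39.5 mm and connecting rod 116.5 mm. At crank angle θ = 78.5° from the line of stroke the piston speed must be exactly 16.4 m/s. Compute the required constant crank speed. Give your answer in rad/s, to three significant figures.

395

For an in-line slider-crank, |v_piston| = rω|sinθ|·[1 + r cosθ/√(L² − r² sin²θ)].
With r = 0.0395 m, L = 0.1165 m, θ = 78.5°: the bracketed kinematic factor |dx/dθ| = 0.041481 m.
ω = v/|dx/dθ| = 16.4/0.041481 = 395.36 rad/s.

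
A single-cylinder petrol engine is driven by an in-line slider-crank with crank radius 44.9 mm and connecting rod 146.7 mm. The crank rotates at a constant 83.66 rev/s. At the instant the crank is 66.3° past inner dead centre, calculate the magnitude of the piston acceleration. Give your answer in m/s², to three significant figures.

2360

ω = 2π·83.7 = 525.7 rad/s
x(θ) = r cosθ + √(L² − r² sin²θ); with ω constant, a = ω²·d²x/dθ².
d²x/dθ² = −r cosθ − r²(cos2θ)/√u − r⁴ sin²2θ/(4u^{3/2}),  u = L² − r² sin²θ = 0.0198306 m².
Substituting r = 0.0449 m, L = 0.1467 m, θ = 66.3°: d²x/dθ² = -0.0085544 m.
a = ω²·d²x/dθ² = (525.7)²·(-0.0085544) = -2363.7 m/s²;  |a| = 2363.7 m/s².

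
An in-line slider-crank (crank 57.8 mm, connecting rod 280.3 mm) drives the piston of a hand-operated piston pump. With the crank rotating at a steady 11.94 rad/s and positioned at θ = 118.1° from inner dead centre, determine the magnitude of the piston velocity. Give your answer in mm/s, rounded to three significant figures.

549

ω = 11.94 rad/s
For an in-line slider-crank, x = r cosθ + √(L² − r² sin²θ), so v = −rω sinθ·[1 + r cosθ/√(L² − r² sin²θ)].
With r = 0.0578 m, L = 0.2803 m, θ = 118.1°: √(L² − r² sin²θ) = 0.27562 m.
v = −0.0578·11.94·0.88213·[1 + 0.0578·-0.47101/0.27562] = -0.54865 m/s.
|v| = 0.54865 m/s = 548.65 mm/s.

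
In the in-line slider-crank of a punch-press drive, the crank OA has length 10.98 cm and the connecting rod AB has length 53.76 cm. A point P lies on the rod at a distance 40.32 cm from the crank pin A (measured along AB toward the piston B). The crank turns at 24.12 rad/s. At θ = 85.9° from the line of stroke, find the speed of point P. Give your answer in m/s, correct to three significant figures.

2.67

ω = 24.12 rad/s.  Crank-pin speed |V_A| = rω = 2.6484 m/s, perpendicular to OA.
Rod angle: sinφ = −(r/L) sinθ ⇒ φ = -11.754°; ω_rod = −rω cosθ/√(L²−r²sin²θ) = -0.35976 rad/s.
V_P = V_A + ω_rod × AP, with AP = 0.4032 m along the rod.
Components: V_Px = −rω sinθ − a·ω_rod·sinφ = -2.6711 m/s;  V_Py = rω cosθ + a·ω_rod·cosφ = +0.047338 m/s.
|V_P| = √(V_Px² + V_Py²) = 2.6716 m/s.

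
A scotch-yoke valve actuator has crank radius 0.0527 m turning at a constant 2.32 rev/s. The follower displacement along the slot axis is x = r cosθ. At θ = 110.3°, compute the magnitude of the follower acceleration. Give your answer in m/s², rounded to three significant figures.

3.89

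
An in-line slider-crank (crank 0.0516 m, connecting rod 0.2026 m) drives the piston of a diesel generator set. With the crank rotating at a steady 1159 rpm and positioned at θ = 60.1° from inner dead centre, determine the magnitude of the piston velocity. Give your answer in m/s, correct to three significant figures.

ω = 2π·1159/60 = 121.4 rad/s
For an in-line slider-crank, x = r cosθ + √(L² − r² sin²θ), so v = −rω sinθ·[1 + r cosθ/√(L² − r² sin²θ)].
With r = 0.0516 m, L = 0.2026 m, θ = 60.1°: √(L² − r² sin²θ) = 0.1976 m.
v = −0.0516·121.4·0.86690·[1 + 0.0516·0.49849/0.1976] = -6.1358 m/s.
|v| = 6.1358 m/s.

6.14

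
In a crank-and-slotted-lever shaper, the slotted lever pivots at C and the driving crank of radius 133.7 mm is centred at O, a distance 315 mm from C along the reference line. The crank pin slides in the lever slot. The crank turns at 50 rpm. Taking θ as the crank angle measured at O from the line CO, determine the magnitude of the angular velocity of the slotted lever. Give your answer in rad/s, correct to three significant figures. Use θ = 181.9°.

ω = 5.236 rad/s (from 50 rpm).
Crank pin A relative to C: A = (d + r cosθ, r sinθ); lever angle φ = atan2(r sinθ, d + r cosθ).
Differentiating tanφ: φ̇ = rω(d cosθ + r)/(d² + r² + 2dr cosθ).
d² + r² + 2dr cosθ = |CA|² = 0.032916 m²;  d cosθ + r = -0.18113 m.
|ω_lever| = |0.1337·5.236·-0.18113| / 0.032916 = 3.8522 rad/s.

3.85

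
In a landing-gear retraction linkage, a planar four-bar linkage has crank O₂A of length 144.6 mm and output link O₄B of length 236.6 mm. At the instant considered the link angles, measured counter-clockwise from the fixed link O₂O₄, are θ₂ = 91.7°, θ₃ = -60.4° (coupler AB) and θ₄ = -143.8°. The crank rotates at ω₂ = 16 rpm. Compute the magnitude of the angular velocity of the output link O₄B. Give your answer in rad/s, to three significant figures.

0.482

ω₂ = 1.676 rad/s (from 16 rpm).
Differentiating the loop-closure r₂e^{iθ₂}+r₃e^{iθ₃}=r₁+r₄e^{iθ₄} gives r₂ω₂e^{iθ₂}+r₃ω₃e^{iθ₃}=r₄ω₄e^{iθ₄}.
Eliminating the other unknown: ω₄ = r₂ω₂ sin(θ₂−θ₃) / [r₄ sin(θ₄−θ₃)].
Numerator sine = +0.46793; denominator sine = -0.99337.
Result = 0.1446·1.676·(+0.46793) / (0.2366·(-0.99337)) = -0.48236 rad/s; magnitude 0.48236 rad/s.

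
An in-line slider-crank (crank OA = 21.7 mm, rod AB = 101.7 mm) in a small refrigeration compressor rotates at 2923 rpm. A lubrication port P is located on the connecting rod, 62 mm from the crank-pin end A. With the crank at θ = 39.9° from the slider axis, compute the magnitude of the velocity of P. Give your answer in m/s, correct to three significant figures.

5.09

ω = 306.1 rad/s.  Crank-pin speed |V_A| = rω = 6.6423 m/s, perpendicular to OA.
Rod angle: sinφ = −(r/L) sinθ ⇒ φ = -7.867°; ω_rod = −rω cosθ/√(L²−r²sin²θ) = -50.581 rad/s.
V_P = V_A + ω_rod × AP, with AP = 0.062 m along the rod.
Components: V_Px = −rω sinθ − a·ω_rod·sinφ = -4.6899 m/s;  V_Py = rω cosθ + a·ω_rod·cosφ = +1.9892 m/s.
|V_P| = √(V_Px² + V_Py²) = 5.0943 m/s.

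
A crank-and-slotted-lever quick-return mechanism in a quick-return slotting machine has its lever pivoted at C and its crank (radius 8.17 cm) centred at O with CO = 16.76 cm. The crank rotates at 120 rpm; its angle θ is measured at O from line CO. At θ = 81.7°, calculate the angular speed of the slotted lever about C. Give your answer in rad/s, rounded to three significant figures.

ω = 12.57 rad/s (from 120 rpm).
Crank pin A relative to C: A = (d + r cosθ, r sinθ); lever angle φ = atan2(r sinθ, d + r cosθ).
Differentiating tanφ: φ̇ = rω(d cosθ + r)/(d² + r² + 2dr cosθ).
d² + r² + 2dr cosθ = |CA|² = 0.038718 m²;  d cosθ + r = +0.10589 m.
|ω_lever| = |0.0817·12.57·+0.10589| / 0.038718 = 2.808 rad/s.

2.81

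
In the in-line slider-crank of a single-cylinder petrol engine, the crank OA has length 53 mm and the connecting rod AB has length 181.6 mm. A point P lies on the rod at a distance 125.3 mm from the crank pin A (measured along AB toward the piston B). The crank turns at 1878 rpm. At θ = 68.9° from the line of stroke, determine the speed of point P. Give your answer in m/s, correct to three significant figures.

ω = 196.7 rad/s.  Crank-pin speed |V_A| = rω = 10.423 m/s, perpendicular to OA.
Rod angle: sinφ = −(r/L) sinθ ⇒ φ = -15.800°; ω_rod = −rω cosθ/√(L²−r²sin²θ) = -21.474 rad/s.
V_P = V_A + ω_rod × AP, with AP = 0.1253 m along the rod.
Components: V_Px = −rω sinθ − a·ω_rod·sinφ = -10.457 m/s;  V_Py = rω cosθ + a·ω_rod·cosφ = +1.1633 m/s.
|V_P| = √(V_Px² + V_Py²) = 10.521 m/s.

10.5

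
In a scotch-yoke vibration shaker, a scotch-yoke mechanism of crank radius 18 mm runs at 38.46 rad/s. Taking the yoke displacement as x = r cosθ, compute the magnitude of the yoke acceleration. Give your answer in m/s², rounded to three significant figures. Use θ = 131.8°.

17.7

ω = 38.46 rad/s
x = r cosθ ⇒ ẍ = −rω² cosθ (ω constant).
|a| = rω²|cosθ| = 0.018·(38.46)²·|cos 131.8°| = 17.746 m/s².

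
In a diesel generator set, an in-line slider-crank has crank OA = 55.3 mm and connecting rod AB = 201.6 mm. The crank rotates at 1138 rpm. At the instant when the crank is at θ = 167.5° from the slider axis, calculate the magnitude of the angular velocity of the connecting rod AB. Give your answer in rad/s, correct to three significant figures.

ω = 119.2 rad/s (converted from 1138 rpm).
The rod makes angle φ with the slider axis where L sinφ = r sinθ; differentiating, L cosφ·φ̇ = r ω cosθ.
L cosφ = √(L² − r² sin²θ) = 0.20124 m.
|ω_rod| = r ω |cosθ| / √(L² − r² sin²θ) = 0.0553·119.2·0.97630/0.20124 = 31.971 rad/s.

32.0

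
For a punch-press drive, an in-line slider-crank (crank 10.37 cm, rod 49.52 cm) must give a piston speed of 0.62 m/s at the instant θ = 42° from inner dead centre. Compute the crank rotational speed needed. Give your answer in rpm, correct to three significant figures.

73.7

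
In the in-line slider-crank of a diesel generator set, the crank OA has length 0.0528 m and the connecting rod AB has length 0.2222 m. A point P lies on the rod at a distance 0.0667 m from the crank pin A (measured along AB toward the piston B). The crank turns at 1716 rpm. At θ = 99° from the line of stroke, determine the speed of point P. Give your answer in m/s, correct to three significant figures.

ω = 179.7 rad/s.  Crank-pin speed |V_A| = rω = 9.4881 m/s, perpendicular to OA.
Rod angle: sinφ = −(r/L) sinθ ⇒ φ = -13.574°; ω_rod = −rω cosθ/√(L²−r²sin²θ) = +6.8718 rad/s.
V_P = V_A + ω_rod × AP, with AP = 0.0667 m along the rod.
Components: V_Px = −rω sinθ − a·ω_rod·sinφ = -9.2637 m/s;  V_Py = rω cosθ + a·ω_rod·cosφ = -1.0387 m/s.
|V_P| = √(V_Px² + V_Py²) = 9.3218 m/s.

9.32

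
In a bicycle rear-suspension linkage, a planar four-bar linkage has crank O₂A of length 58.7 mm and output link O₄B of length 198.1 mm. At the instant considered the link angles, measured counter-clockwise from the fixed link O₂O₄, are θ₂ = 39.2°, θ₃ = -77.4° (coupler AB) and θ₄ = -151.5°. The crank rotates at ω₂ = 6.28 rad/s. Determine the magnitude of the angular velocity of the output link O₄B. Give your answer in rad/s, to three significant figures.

1.73

ω₂ = 6.28 rad/s
Differentiating the loop-closure r₂e^{iθ₂}+r₃e^{iθ₃}=r₁+r₄e^{iθ₄} gives r₂ω₂e^{iθ₂}+r₃ω₃e^{iθ₃}=r₄ω₄e^{iθ₄}.
Eliminating the other unknown: ω₄ = r₂ω₂ sin(θ₂−θ₃) / [r₄ sin(θ₄−θ₃)].
Numerator sine = +0.89415; denominator sine = -0.96174.
Result = 0.0587·6.28·(+0.89415) / (0.1981·(-0.96174)) = -1.7301 rad/s; magnitude 1.7301 rad/s.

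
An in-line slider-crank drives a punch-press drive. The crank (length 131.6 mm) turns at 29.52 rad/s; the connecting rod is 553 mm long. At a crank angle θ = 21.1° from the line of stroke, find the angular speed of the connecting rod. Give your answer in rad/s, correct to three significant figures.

6.58

ω = 29.52 rad/s
The rod makes angle φ with the slider axis where L sinφ = r sinθ; differentiating, L cosφ·φ̇ = r ω cosθ.
L cosφ = √(L² − r² sin²θ) = 0.55097 m.
|ω_rod| = r ω |cosθ| / √(L² − r² sin²θ) = 0.1316·29.52·0.93295/0.55097 = 6.5782 rad/s.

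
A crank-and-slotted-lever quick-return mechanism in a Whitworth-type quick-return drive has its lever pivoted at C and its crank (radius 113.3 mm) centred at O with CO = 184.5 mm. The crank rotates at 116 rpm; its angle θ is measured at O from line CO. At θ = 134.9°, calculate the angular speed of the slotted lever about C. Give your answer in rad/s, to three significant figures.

1.34

ω = 12.15 rad/s (from 116 rpm).
Crank pin A relative to C: A = (d + r cosθ, r sinθ); lever angle φ = atan2(r sinθ, d + r cosθ).
Differentiating tanφ: φ̇ = rω(d cosθ + r)/(d² + r² + 2dr cosθ).
d² + r² + 2dr cosθ = |CA|² = 0.0173663 m²;  d cosθ + r = -0.016933 m.
|ω_lever| = |0.1133·12.15·-0.016933| / 0.0173663 = 1.342 rad/s.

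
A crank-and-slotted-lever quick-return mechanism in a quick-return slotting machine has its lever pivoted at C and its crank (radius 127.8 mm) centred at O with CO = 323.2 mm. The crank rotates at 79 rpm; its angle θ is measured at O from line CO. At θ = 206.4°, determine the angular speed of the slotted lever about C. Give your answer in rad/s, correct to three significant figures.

ω = 8.273 rad/s (from 79 rpm).
Crank pin A relative to C: A = (d + r cosθ, r sinθ); lever angle φ = atan2(r sinθ, d + r cosθ).
Differentiating tanφ: φ̇ = rω(d cosθ + r)/(d² + r² + 2dr cosθ).
d² + r² + 2dr cosθ = |CA|² = 0.0467964 m²;  d cosθ + r = -0.16169 m.
|ω_lever| = |0.1278·8.273·-0.16169| / 0.0467964 = 3.6532 rad/s.

3.65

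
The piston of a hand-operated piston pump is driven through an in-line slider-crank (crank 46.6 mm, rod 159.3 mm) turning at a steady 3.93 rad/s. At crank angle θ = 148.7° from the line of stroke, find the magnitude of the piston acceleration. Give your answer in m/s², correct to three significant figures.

ω = 3.93 rad/s
x(θ) = r cosθ + √(L² − r² sin²θ); with ω constant, a = ω²·d²x/dθ².
d²x/dθ² = −r cosθ − r²(cos2θ)/√u − r⁴ sin²2θ/(4u^{3/2}),  u = L² − r² sin²θ = 0.0247904 m².
Substituting r = 0.0466 m, L = 0.1593 m, θ = 148.7°: d²x/dθ² = +0.033233 m.
a = ω²·d²x/dθ² = (3.93)²·(+0.033233) = +0.51327 m/s²;  |a| = 0.51327 m/s².

0.513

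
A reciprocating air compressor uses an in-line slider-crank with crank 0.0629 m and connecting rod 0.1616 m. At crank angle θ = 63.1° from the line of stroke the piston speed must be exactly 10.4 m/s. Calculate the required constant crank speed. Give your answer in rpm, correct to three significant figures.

For an in-line slider-crank, |v_piston| = rω|sinθ|·[1 + r cosθ/√(L² − r² sin²θ)].
With r = 0.0629 m, L = 0.1616 m, θ = 63.1°: the bracketed kinematic factor |dx/dθ| = 0.066627 m.
ω = v/|dx/dθ| = 10.4/0.066627 = 156.09 rad/s.
N = 60ω/(2π) = 1490.6 rpm.

1490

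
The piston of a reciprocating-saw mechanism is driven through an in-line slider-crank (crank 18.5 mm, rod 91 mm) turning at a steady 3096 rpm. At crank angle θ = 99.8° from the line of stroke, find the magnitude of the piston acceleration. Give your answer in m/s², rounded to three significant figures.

711

ω = 2π·3096/60 = 324.2 rad/s
x(θ) = r cosθ + √(L² − r² sin²θ); with ω constant, a = ω²·d²x/dθ².
d²x/dθ² = −r cosθ − r²(cos2θ)/√u − r⁴ sin²2θ/(4u^{3/2}),  u = L² − r² sin²θ = 0.00794867 m².
Substituting r = 0.0185 m, L = 0.091 m, θ = 99.8°: d²x/dθ² = +0.0067606 m.
a = ω²·d²x/dθ² = (324.2)²·(+0.0067606) = +710.63 m/s²;  |a| = 710.63 m/s².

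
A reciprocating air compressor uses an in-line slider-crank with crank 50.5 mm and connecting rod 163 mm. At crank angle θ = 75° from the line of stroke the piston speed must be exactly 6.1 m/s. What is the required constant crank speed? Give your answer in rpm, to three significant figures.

For an in-line slider-crank, |v_piston| = rω|sinθ|·[1 + r cosθ/√(L² − r² sin²θ)].
With r = 0.0505 m, L = 0.163 m, θ = 75°: the bracketed kinematic factor |dx/dθ| = 0.052879 m.
ω = v/|dx/dθ| = 6.1/0.052879 = 115.36 rad/s.
N = 60ω/(2π) = 1101.6 rpm.

1100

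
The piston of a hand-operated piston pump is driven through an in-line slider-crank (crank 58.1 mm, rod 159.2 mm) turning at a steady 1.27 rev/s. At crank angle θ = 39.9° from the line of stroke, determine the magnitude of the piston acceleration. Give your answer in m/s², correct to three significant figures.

3.13

ω = 2π·1.27 = 7.98 rad/s
x(θ) = r cosθ + √(L² − r² sin²θ); with ω constant, a = ω²·d²x/dθ².
d²x/dθ² = −r cosθ − r²(cos2θ)/√u − r⁴ sin²2θ/(4u^{3/2}),  u = L² − r² sin²θ = 0.0239557 m².
Substituting r = 0.0581 m, L = 0.1592 m, θ = 39.9°: d²x/dθ² = -0.049179 m.
a = ω²·d²x/dθ² = (7.98)²·(-0.049179) = -3.1314 m/s²;  |a| = 3.1314 m/s².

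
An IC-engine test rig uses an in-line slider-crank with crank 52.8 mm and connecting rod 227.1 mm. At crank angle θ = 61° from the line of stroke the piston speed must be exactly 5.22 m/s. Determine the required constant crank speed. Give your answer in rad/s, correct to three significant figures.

For an in-line slider-crank, |v_piston| = rω|sinθ|·[1 + r cosθ/√(L² − r² sin²θ)].
With r = 0.0528 m, L = 0.2271 m, θ = 61°: the bracketed kinematic factor |dx/dθ| = 0.051496 m.
ω = v/|dx/dθ| = 5.22/0.051496 = 101.37 rad/s.

101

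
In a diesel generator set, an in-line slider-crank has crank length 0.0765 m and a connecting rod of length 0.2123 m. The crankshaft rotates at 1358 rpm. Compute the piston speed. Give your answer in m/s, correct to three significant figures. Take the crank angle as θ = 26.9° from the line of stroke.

ω = 2π·1358/60 = 142.2 rad/s
For an in-line slider-crank, x = r cosθ + √(L² − r² sin²θ), so v = −rω sinθ·[1 + r cosθ/√(L² − r² sin²θ)].
With r = 0.0765 m, L = 0.2123 m, θ = 26.9°: √(L² − r² sin²θ) = 0.20946 m.
v = −0.0765·142.2·0.45243·[1 + 0.0765·0.89180/0.20946] = -6.5252 m/s.
|v| = 6.5252 m/s.

6.53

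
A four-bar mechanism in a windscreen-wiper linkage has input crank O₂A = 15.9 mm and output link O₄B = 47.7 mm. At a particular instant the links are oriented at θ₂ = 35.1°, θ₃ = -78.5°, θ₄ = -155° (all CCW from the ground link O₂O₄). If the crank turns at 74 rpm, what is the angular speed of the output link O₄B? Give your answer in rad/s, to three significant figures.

ω₂ = 7.749 rad/s (from 74 rpm).
Differentiating the loop-closure r₂e^{iθ₂}+r₃e^{iθ₃}=r₁+r₄e^{iθ₄} gives r₂ω₂e^{iθ₂}+r₃ω₃e^{iθ₃}=r₄ω₄e^{iθ₄}.
Eliminating the other unknown: ω₄ = r₂ω₂ sin(θ₂−θ₃) / [r₄ sin(θ₄−θ₃)].
Numerator sine = +0.91636; denominator sine = -0.97237.
Result = 0.0159·7.749·(+0.91636) / (0.0477·(-0.97237)) = -2.4343 rad/s; magnitude 2.4343 rad/s.

2.43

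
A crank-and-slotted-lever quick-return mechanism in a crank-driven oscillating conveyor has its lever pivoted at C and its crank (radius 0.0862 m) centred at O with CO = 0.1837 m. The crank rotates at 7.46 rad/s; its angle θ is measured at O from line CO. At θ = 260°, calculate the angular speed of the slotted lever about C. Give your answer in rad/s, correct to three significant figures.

0.979

ω = 7.46 rad/s
Crank pin A relative to C: A = (d + r cosθ, r sinθ); lever angle φ = atan2(r sinθ, d + r cosθ).
Differentiating tanφ: φ̇ = rω(d cosθ + r)/(d² + r² + 2dr cosθ).
d² + r² + 2dr cosθ = |CA|² = 0.0356767 m²;  d cosθ + r = +0.054301 m.
|ω_lever| = |0.0862·7.46·+0.054301| / 0.0356767 = 0.97874 rad/s.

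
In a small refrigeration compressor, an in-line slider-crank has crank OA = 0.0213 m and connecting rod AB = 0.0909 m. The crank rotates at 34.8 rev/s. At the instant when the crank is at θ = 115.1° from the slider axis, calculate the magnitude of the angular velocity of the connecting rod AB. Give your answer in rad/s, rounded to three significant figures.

ω = 218.7 rad/s (converted from 34.8 rev/s).
The rod makes angle φ with the slider axis where L sinφ = r sinθ; differentiating, L cosφ·φ̇ = r ω cosθ.
L cosφ = √(L² − r² sin²θ) = 0.08883 m.
|ω_rod| = r ω |cosθ| / √(L² − r² sin²θ) = 0.0213·218.7·0.42420/0.08883 = 22.241 rad/s.

22.2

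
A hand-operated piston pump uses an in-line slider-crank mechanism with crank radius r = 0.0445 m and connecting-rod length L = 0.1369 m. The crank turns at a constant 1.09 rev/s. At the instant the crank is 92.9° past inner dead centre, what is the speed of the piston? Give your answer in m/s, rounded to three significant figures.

ω = 2π·1.09 = 6.849 rad/s
For an in-line slider-crank, x = r cosθ + √(L² − r² sin²θ), so v = −rω sinθ·[1 + r cosθ/√(L² − r² sin²θ)].
With r = 0.0445 m, L = 0.1369 m, θ = 92.9°: √(L² − r² sin²θ) = 0.12949 m.
v = −0.0445·6.849·0.99872·[1 + 0.0445·-0.05059/0.12949] = -0.29908 m/s.
|v| = 0.29908 m/s.

0.299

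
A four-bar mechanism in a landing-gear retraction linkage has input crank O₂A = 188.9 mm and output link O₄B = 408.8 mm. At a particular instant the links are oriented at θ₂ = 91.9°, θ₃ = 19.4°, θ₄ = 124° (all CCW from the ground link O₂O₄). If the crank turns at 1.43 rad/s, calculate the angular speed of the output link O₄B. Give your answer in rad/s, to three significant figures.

0.651

ω₂ = 1.43 rad/s
Differentiating the loop-closure r₂e^{iθ₂}+r₃e^{iθ₃}=r₁+r₄e^{iθ₄} gives r₂ω₂e^{iθ₂}+r₃ω₃e^{iθ₃}=r₄ω₄e^{iθ₄}.
Eliminating the other unknown: ω₄ = r₂ω₂ sin(θ₂−θ₃) / [r₄ sin(θ₄−θ₃)].
Numerator sine = +0.95372; denominator sine = +0.96771.
Result = 0.1889·1.43·(+0.95372) / (0.4088·(+0.96771)) = +0.65123 rad/s; magnitude 0.65123 rad/s.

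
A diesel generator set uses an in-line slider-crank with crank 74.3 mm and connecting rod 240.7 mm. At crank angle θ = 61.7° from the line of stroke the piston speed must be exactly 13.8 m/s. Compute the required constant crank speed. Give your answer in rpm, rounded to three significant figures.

1750

For an in-line slider-crank, |v_piston| = rω|sinθ|·[1 + r cosθ/√(L² − r² sin²θ)].
With r = 0.0743 m, L = 0.2407 m, θ = 61.7°: the bracketed kinematic factor |dx/dθ| = 0.075368 m.
ω = v/|dx/dθ| = 13.8/0.075368 = 183.1 rad/s.
N = 60ω/(2π) = 1748.5 rpm.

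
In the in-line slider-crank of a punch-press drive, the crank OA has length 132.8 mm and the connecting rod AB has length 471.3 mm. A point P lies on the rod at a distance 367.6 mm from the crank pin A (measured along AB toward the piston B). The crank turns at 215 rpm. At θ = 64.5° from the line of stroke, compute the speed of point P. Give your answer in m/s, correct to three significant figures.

ω = 22.51 rad/s.  Crank-pin speed |V_A| = rω = 2.99 m/s, perpendicular to OA.
Rod angle: sinφ = −(r/L) sinθ ⇒ φ = -14.734°; ω_rod = −rω cosθ/√(L²−r²sin²θ) = -2.824 rad/s.
V_P = V_A + ω_rod × AP, with AP = 0.3676 m along the rod.
Components: V_Px = −rω sinθ − a·ω_rod·sinφ = -2.9627 m/s;  V_Py = rω cosθ + a·ω_rod·cosφ = +0.28322 m/s.
|V_P| = √(V_Px² + V_Py²) = 2.9762 m/s.

2.98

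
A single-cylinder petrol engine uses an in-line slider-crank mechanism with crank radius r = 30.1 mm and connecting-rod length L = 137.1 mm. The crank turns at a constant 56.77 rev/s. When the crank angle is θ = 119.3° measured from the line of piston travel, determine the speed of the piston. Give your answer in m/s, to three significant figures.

8.34

ω = 2π·56.8 = 356.7 rad/s
For an in-line slider-crank, x = r cosθ + √(L² − r² sin²θ), so v = −rω sinθ·[1 + r cosθ/√(L² − r² sin²θ)].
With r = 0.0301 m, L = 0.1371 m, θ = 119.3°: √(L² − r² sin²θ) = 0.13456 m.
v = −0.0301·356.7·0.87207·[1 + 0.0301·-0.48938/0.13456] = -8.3381 m/s.
|v| = 8.3381 m/s.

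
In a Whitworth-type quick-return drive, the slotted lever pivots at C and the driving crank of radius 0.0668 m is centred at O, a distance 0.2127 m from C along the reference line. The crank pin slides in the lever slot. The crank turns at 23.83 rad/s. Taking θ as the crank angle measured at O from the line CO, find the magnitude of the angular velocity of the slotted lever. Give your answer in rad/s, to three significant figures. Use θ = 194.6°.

9.97

ω = 23.83 rad/s
Crank pin A relative to C: A = (d + r cosθ, r sinθ); lever angle φ = atan2(r sinθ, d + r cosθ).
Differentiating tanφ: φ̇ = rω(d cosθ + r)/(d² + r² + 2dr cosθ).
d² + r² + 2dr cosθ = |CA|² = 0.0222044 m²;  d cosθ + r = -0.13903 m.
|ω_lever| = |0.0668·23.83·-0.13903| / 0.0222044 = 9.9672 rad/s.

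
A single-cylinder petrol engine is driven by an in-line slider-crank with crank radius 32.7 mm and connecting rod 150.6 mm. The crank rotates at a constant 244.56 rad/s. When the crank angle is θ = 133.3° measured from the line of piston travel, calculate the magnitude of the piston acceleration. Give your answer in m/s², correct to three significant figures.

1360

ω = 244.6 rad/s
x(θ) = r cosθ + √(L² − r² sin²θ); with ω constant, a = ω²·d²x/dθ².
d²x/dθ² = −r cosθ − r²(cos2θ)/√u − r⁴ sin²2θ/(4u^{3/2}),  u = L² − r² sin²θ = 0.022114 m².
Substituting r = 0.0327 m, L = 0.1506 m, θ = 133.3°: d²x/dθ² = +0.022766 m.
a = ω²·d²x/dθ² = (244.6)²·(+0.022766) = +1361.6 m/s²;  |a| = 1361.6 m/s².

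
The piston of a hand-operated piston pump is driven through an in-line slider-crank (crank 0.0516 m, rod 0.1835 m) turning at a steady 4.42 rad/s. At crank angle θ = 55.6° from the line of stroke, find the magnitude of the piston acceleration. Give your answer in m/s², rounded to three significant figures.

ω = 4.42 rad/s
x(θ) = r cosθ + √(L² − r² sin²θ); with ω constant, a = ω²·d²x/dθ².
d²x/dθ² = −r cosθ − r²(cos2θ)/√u − r⁴ sin²2θ/(4u^{3/2}),  u = L² − r² sin²θ = 0.0318595 m².
Substituting r = 0.0516 m, L = 0.1835 m, θ = 55.6°: d²x/dθ² = -0.024029 m.
a = ω²·d²x/dθ² = (4.42)²·(-0.024029) = -0.46944 m/s²;  |a| = 0.46944 m/s².

0.469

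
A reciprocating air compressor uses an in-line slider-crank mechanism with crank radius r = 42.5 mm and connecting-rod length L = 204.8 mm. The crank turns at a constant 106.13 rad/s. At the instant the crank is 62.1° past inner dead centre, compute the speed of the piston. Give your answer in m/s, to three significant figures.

4.38

ω = 106.1 rad/s
For an in-line slider-crank, x = r cosθ + √(L² − r² sin²θ), so v = −rω sinθ·[1 + r cosθ/√(L² − r² sin²θ)].
With r = 0.0425 m, L = 0.2048 m, θ = 62.1°: √(L² − r² sin²θ) = 0.20133 m.
v = −0.0425·106.1·0.88377·[1 + 0.0425·0.46793/0.20133] = -4.38 m/s.
|v| = 4.38 m/s.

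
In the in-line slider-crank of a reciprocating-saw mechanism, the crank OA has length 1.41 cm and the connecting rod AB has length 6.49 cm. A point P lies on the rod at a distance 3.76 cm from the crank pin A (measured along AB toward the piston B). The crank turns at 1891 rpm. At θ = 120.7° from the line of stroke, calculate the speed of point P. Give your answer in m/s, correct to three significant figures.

ω = 198 rad/s.  Crank-pin speed |V_A| = rω = 2.7922 m/s, perpendicular to OA.
Rod angle: sinφ = −(r/L) sinθ ⇒ φ = -10.767°; ω_rod = −rω cosθ/√(L²−r²sin²θ) = +22.358 rad/s.
V_P = V_A + ω_rod × AP, with AP = 0.0376 m along the rod.
Components: V_Px = −rω sinθ − a·ω_rod·sinφ = -2.2438 m/s;  V_Py = rω cosθ + a·ω_rod·cosφ = -0.59964 m/s.
|V_P| = √(V_Px² + V_Py²) = 2.3225 m/s.

2.32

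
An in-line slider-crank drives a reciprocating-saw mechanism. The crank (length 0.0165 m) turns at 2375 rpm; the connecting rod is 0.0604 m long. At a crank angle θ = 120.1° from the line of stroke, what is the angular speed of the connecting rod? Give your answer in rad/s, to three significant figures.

ω = 248.7 rad/s (converted from 2375 rpm).
The rod makes angle φ with the slider axis where L sinφ = r sinθ; differentiating, L cosφ·φ̇ = r ω cosθ.
L cosφ = √(L² − r² sin²θ) = 0.058689 m.
|ω_rod| = r ω |cosθ| / √(L² − r² sin²θ) = 0.0165·248.7·0.50151/0.058689 = 35.067 rad/s.

35.1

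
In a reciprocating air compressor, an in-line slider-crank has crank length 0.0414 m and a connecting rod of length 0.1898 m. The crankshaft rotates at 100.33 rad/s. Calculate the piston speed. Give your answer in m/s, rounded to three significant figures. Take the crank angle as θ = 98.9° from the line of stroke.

ω = 100.3 rad/s
For an in-line slider-crank, x = r cosθ + √(L² − r² sin²θ), so v = −rω sinθ·[1 + r cosθ/√(L² − r² sin²θ)].
With r = 0.0414 m, L = 0.1898 m, θ = 98.9°: √(L² − r² sin²θ) = 0.18534 m.
v = −0.0414·100.3·0.98796·[1 + 0.0414·-0.15471/0.18534] = -3.9618 m/s.
|v| = 3.9618 m/s.

3.96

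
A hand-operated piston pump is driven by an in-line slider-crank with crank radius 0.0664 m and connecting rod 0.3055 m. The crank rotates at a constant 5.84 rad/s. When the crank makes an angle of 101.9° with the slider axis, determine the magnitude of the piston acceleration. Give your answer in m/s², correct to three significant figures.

ω = 5.84 rad/s
x(θ) = r cosθ + √(L² − r² sin²θ); with ω constant, a = ω²·d²x/dθ².
d²x/dθ² = −r cosθ − r²(cos2θ)/√u − r⁴ sin²2θ/(4u^{3/2}),  u = L² − r² sin²θ = 0.0891088 m².
Substituting r = 0.0664 m, L = 0.3055 m, θ = 101.9°: d²x/dθ² = +0.027176 m.
a = ω²·d²x/dθ² = (5.84)²·(+0.027176) = +0.92685 m/s²;  |a| = 0.92685 m/s².

0.927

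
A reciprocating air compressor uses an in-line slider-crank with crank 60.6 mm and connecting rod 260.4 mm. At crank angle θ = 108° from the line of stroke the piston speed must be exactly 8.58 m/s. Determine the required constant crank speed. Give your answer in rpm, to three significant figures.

1530

For an in-line slider-crank, |v_piston| = rω|sinθ|·[1 + r cosθ/√(L² − r² sin²θ)].
With r = 0.0606 m, L = 0.2604 m, θ = 108°: the bracketed kinematic factor |dx/dθ| = 0.053384 m.
ω = v/|dx/dθ| = 8.58/0.053384 = 160.72 rad/s.
N = 60ω/(2π) = 1534.8 rpm.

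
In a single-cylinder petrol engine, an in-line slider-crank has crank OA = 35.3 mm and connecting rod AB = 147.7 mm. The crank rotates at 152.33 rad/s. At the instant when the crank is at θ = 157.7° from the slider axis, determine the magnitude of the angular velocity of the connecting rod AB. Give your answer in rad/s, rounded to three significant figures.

33.8

ω = 152.3 rad/s
The rod makes angle φ with the slider axis where L sinφ = r sinθ; differentiating, L cosφ·φ̇ = r ω cosθ.
L cosφ = √(L² − r² sin²θ) = 0.14709 m.
|ω_rod| = r ω |cosθ| / √(L² − r² sin²θ) = 0.0353·152.3·0.92521/0.14709 = 33.823 rad/s.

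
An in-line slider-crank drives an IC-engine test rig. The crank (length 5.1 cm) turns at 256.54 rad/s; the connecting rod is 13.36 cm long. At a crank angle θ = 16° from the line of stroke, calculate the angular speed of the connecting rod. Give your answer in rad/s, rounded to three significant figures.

94.7

ω = 256.5 rad/s
The rod makes angle φ with the slider axis where L sinφ = r sinθ; differentiating, L cosφ·φ̇ = r ω cosθ.
L cosφ = √(L² − r² sin²θ) = 0.13286 m.
|ω_rod| = r ω |cosθ| / √(L² − r² sin²θ) = 0.051·256.5·0.96126/0.13286 = 94.663 rad/s.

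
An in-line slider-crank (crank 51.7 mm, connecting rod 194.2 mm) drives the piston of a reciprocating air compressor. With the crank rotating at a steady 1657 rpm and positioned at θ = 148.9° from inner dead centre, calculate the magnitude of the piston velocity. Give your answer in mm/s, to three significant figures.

ω = 2π·1657/60 = 173.5 rad/s
For an in-line slider-crank, x = r cosθ + √(L² − r² sin²θ), so v = −rω sinθ·[1 + r cosθ/√(L² − r² sin²θ)].
With r = 0.0517 m, L = 0.1942 m, θ = 148.9°: √(L² − r² sin²θ) = 0.19236 m.
v = −0.0517·173.5·0.51653·[1 + 0.0517·-0.85627/0.19236] = -3.5674 m/s.
|v| = 3.5674 m/s = 3567.4 mm/s.

3570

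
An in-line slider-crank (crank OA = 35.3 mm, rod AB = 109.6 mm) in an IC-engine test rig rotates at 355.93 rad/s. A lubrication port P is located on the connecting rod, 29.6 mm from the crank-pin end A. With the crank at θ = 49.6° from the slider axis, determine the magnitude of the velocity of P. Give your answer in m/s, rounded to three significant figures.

ω = 355.9 rad/s.  Crank-pin speed |V_A| = rω = 12.564 m/s, perpendicular to OA.
Rod angle: sinφ = −(r/L) sinθ ⇒ φ = -14.198°; ω_rod = −rω cosθ/√(L²−r²sin²θ) = -76.64 rad/s.
V_P = V_A + ω_rod × AP, with AP = 0.0296 m along the rod.
Components: V_Px = −rω sinθ − a·ω_rod·sinφ = -10.125 m/s;  V_Py = rω cosθ + a·ω_rod·cosφ = +5.9439 m/s.
|V_P| = √(V_Px² + V_Py²) = 11.74 m/s.

11.7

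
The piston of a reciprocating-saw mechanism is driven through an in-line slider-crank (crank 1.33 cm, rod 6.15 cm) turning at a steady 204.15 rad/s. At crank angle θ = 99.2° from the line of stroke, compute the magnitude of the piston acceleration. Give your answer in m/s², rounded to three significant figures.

205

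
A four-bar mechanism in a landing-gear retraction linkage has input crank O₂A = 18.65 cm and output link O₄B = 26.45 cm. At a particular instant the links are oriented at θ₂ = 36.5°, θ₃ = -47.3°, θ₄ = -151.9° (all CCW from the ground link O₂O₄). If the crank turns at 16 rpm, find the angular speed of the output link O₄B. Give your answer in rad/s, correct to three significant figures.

ω₂ = 1.676 rad/s (from 16 rpm).
Differentiating the loop-closure r₂e^{iθ₂}+r₃e^{iθ₃}=r₁+r₄e^{iθ₄} gives r₂ω₂e^{iθ₂}+r₃ω₃e^{iθ₃}=r₄ω₄e^{iθ₄}.
Eliminating the other unknown: ω₄ = r₂ω₂ sin(θ₂−θ₃) / [r₄ sin(θ₄−θ₃)].
Numerator sine = +0.99415; denominator sine = -0.96771.
Result = 0.1865·1.676·(+0.99415) / (0.2645·(-0.96771)) = -1.2137 rad/s; magnitude 1.2137 rad/s.

1.21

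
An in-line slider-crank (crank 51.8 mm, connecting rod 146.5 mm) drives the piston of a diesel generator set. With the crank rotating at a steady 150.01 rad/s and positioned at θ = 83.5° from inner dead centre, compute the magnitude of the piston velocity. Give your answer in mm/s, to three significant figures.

8050

ω = 150 rad/s
For an in-line slider-crank, x = r cosθ + √(L² − r² sin²θ), so v = −rω sinθ·[1 + r cosθ/√(L² − r² sin²θ)].
With r = 0.0518 m, L = 0.1465 m, θ = 83.5°: √(L² − r² sin²θ) = 0.13716 m.
v = −0.0518·150·0.99357·[1 + 0.0518·0.11320/0.13716] = -8.0506 m/s.
|v| = 8.0506 m/s = 8050.6 mm/s.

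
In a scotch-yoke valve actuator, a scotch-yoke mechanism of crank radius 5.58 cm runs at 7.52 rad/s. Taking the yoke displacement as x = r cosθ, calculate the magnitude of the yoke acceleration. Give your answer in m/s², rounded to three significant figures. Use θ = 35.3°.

2.58

ω = 7.52 rad/s
x = r cosθ ⇒ ẍ = −rω² cosθ (ω constant).
|a| = rω²|cosθ| = 0.0558·(7.52)²·|cos 35.3°| = 2.5753 m/s².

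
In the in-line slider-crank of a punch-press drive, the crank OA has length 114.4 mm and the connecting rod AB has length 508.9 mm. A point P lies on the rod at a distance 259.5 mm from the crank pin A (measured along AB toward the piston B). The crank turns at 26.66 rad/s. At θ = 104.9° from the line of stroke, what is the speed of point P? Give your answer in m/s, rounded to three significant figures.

ω = 26.66 rad/s.  Crank-pin speed |V_A| = rω = 3.0499 m/s, perpendicular to OA.
Rod angle: sinφ = −(r/L) sinθ ⇒ φ = -12.547°; ω_rod = −rω cosθ/√(L²−r²sin²θ) = +1.5787 rad/s.
V_P = V_A + ω_rod × AP, with AP = 0.2595 m along the rod.
Components: V_Px = −rω sinθ − a·ω_rod·sinφ = -2.8584 m/s;  V_Py = rω cosθ + a·ω_rod·cosφ = -0.38433 m/s.
|V_P| = √(V_Px² + V_Py²) = 2.8841 m/s.

2.88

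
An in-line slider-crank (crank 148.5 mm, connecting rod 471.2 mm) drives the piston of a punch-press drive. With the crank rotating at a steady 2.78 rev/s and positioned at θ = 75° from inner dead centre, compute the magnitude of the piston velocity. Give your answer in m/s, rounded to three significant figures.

2.72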